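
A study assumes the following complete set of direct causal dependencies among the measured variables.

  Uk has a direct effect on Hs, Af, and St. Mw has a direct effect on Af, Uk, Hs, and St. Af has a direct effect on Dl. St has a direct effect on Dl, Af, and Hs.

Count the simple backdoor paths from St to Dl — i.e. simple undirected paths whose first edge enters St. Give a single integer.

A backdoor path from St to Dl is any simple undirected path whose first edge points into St (i.e. leaves St via a parent).
Parents of St: {Mw, Uk}.
Enumerating:
  P1: St <- Mw -> Uk -> Af -> Dl
  P2: St <- Mw -> Hs <- Uk -> Af -> Dl
  P3: St <- Mw -> Af -> Dl
  P4: St <- Uk <- Mw -> Af -> Dl
  P5: St <- Uk -> Hs <- Mw -> Af -> Dl
  P6: St <- Uk -> Af -> Dl
That exhausts the simple backdoor paths. Count: 6.

6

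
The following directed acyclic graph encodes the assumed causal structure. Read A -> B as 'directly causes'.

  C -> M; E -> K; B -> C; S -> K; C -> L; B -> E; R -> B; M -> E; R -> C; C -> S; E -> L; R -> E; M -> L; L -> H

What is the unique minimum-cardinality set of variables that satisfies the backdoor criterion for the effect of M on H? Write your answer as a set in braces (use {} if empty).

{C}

Variables eligible for adjustment (non-descendants of M, excluding M and H): {B, C, R, S}.
Backdoor paths from M to H:
  P1: M <- C <- R -> B -> E -> L -> H
  P2: M <- C <- R -> E -> L -> H
  P3: M <- C <- B <- R -> E -> L -> H
  P4: M <- C <- B -> E -> L -> H
  P5: M <- C -> S -> K <- E -> L -> H
  P6: M <- C -> L -> H
The empty set is not sufficient: P1 (M <- C <- R -> B -> E -> L -> H) has no collider blocking it and no conditioned non-collider, so it is open.
Try {C}:
  P1: blocked at chain node C ∈ conditioning set.
  P2: blocked at chain node C ∈ conditioning set.
  P3: blocked at chain node C ∈ conditioning set.
  P4: blocked at chain node C ∈ conditioning set.
  P5: blocked at fork node C ∈ conditioning set.
  P6: blocked at fork node C ∈ conditioning set.
{C} contains no descendant of M and blocks every backdoor path.
No other singleton works — e.g. {R} leaves P4 open — so {C} is the unique smallest valid adjustment set.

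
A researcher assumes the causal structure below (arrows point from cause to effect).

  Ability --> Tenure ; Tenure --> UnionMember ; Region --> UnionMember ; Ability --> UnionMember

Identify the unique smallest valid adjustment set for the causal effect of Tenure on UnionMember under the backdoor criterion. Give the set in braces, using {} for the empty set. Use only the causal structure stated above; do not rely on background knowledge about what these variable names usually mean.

Variables eligible for adjustment (non-descendants of Tenure, excluding Tenure and UnionMember): {Ability, Region}.
Backdoor paths from Tenure to UnionMember:
  P1: Tenure <- Ability -> UnionMember
The empty set is not sufficient: P1 (Tenure <- Ability -> UnionMember) has no collider blocking it and no conditioned non-collider, so it is open.
Try {Ability}:
  P1: blocked at fork node Ability ∈ conditioning set.
{Ability} contains no descendant of Tenure and blocks every backdoor path.
No other singleton works — e.g. {Region} leaves P1 open — so {Ability} is the unique smallest valid adjustment set.

{Ability}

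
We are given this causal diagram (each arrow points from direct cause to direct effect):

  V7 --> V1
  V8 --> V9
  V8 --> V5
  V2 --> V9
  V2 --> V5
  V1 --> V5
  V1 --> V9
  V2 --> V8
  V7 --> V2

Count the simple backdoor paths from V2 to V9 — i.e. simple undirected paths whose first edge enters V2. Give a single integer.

A backdoor path from V2 to V9 is any simple undirected path whose first edge points into V2 (i.e. leaves V2 via a parent).
Parents of V2: {V7}.
Enumerating:
  P1: V2 <- V7 -> V1 -> V9
  P2: V2 <- V7 -> V1 -> V5 <- V8 -> V9
That exhausts the simple backdoor paths. Count: 2.

2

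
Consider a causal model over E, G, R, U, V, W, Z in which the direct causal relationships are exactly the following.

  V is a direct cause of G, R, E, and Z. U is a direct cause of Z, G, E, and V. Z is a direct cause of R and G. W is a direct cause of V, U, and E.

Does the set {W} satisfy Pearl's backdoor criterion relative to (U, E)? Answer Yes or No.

Yes

Backdoor paths from U to E (paths whose first edge points into U):
  P1: U <- W -> V -> E
  P2: U <- W -> E
Condition 1 (no descendant of U in the set): holds — descendants of U are {E, G, R, V, Z}; none are in {W}.
Condition 2 (every backdoor path blocked by {W}):
  P1: blocked at fork node W ∈ conditioning set.
  P2: blocked at fork node W ∈ conditioning set.
{W} satisfies the backdoor criterion.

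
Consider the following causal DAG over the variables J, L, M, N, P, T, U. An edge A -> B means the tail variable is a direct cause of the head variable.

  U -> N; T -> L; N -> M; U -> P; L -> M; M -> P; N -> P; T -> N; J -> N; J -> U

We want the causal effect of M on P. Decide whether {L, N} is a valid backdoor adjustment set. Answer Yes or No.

Yes

Backdoor paths from M to P (paths whose first edge points into M):
  P1: M <- L <- T -> N <- J -> U -> P
  P2: M <- L <- T -> N <- U -> P
  P3: M <- L <- T -> N -> P
  P4: M <- N <- J -> U -> P
  P5: M <- N <- U -> P
  P6: M <- N -> P
Condition 1 (no descendant of M in the set): holds — descendants of M are {P}; none are in {L, N}.
Condition 2 (every backdoor path blocked by {L, N}):
  P1: blocked at chain node L ∈ conditioning set.
  P2: blocked at chain node L ∈ conditioning set.
  P3: blocked at chain node L ∈ conditioning set.
  P4: blocked at chain node N ∈ conditioning set.
  P5: blocked at chain node N ∈ conditioning set.
  P6: blocked at fork node N ∈ conditioning set.
{L, N} satisfies the backdoor criterion.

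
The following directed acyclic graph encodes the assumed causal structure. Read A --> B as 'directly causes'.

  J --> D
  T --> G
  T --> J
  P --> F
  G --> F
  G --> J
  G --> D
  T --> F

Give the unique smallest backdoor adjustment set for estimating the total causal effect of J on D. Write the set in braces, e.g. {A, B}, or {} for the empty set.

Variables eligible for adjustment (non-descendants of J, excluding J and D): {F, G, P, T}.
Backdoor paths from J to D:
  P1: J <- T -> G -> D
  P2: J <- T -> F <- G -> D
  P3: J <- G -> D
The empty set is not sufficient: P1 (J <- T -> G -> D) has no collider blocking it and no conditioned non-collider, so it is open.
Try {G}:
  P1: blocked at chain node G ∈ conditioning set.
  P2: blocked at collider F (neither it nor any descendant is in the conditioning set).
  P3: blocked at fork node G ∈ conditioning set.
{G} contains no descendant of J and blocks every backdoor path.
No other singleton works — e.g. {P} leaves P1 open — so {G} is the unique smallest valid adjustment set.

{G}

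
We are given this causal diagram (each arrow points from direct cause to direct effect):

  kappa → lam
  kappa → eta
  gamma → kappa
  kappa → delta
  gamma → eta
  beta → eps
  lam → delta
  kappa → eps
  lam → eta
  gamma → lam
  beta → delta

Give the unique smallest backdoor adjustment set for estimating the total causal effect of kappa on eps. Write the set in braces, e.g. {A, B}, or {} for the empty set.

Variables eligible for adjustment (non-descendants of kappa, excluding kappa and eps): {beta, gamma}.
Backdoor paths from kappa to eps:
  P1: kappa <- gamma -> lam -> delta <- beta -> eps
  P2: kappa <- gamma -> eta <- lam -> delta <- beta -> eps
Each backdoor path contains an unconditioned collider, so every path is already blocked with the empty conditioning set:
  P1: blocked at collider delta (neither it nor any descendant is in the conditioning set).
  P2: blocked at collider eta (neither it nor any descendant is in the conditioning set).
The empty set is therefore the unique smallest valid set.

{}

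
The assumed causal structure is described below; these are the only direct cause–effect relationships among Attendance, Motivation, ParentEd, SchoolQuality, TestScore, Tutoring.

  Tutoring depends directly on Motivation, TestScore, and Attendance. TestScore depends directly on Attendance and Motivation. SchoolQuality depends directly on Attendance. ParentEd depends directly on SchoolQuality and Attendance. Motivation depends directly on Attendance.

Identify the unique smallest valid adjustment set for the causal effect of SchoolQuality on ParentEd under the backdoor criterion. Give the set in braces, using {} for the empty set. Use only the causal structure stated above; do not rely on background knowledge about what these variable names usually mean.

Variables eligible for adjustment (non-descendants of SchoolQuality, excluding SchoolQuality and ParentEd): {Attendance, Motivation, TestScore, Tutoring}.
Backdoor paths from SchoolQuality to ParentEd:
  P1: SchoolQuality <- Attendance -> ParentEd
The empty set is not sufficient: P1 (SchoolQuality <- Attendance -> ParentEd) has no collider blocking it and no conditioned non-collider, so it is open.
Try {Attendance}:
  P1: blocked at fork node Attendance ∈ conditioning set.
{Attendance} contains no descendant of SchoolQuality and blocks every backdoor path.
No other singleton works — e.g. {Motivation} leaves P1 open — so {Attendance} is the unique smallest valid adjustment set.

{Attendance}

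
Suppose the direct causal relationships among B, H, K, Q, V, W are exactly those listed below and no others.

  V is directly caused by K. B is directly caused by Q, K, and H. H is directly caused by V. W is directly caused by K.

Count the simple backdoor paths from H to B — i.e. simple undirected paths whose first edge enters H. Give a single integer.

1

A backdoor path from H to B is any simple undirected path whose first edge points into H (i.e. leaves H via a parent).
Parents of H: {V}.
Enumerating:
  P1: H <- V <- K -> B
That exhausts the simple backdoor paths. Count: 1.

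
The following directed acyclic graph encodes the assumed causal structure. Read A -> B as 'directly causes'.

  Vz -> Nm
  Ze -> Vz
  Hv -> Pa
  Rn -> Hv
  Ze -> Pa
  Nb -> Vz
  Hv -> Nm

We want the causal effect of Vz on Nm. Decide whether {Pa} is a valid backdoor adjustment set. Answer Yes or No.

No

Backdoor paths from Vz to Nm (paths whose first edge points into Vz):
  P1: Vz <- Ze -> Pa <- Hv -> Nm
Condition 1 (no descendant of Vz in the set): holds — descendants of Vz are {Nm}; none are in {Pa}.
Condition 2 (every backdoor path blocked by {Pa}):
  P1: open — collider(s) Pa are conditioned on (or have a conditioned descendant) and no non-collider on the path is in the set.
{Pa} does not satisfy the backdoor criterion.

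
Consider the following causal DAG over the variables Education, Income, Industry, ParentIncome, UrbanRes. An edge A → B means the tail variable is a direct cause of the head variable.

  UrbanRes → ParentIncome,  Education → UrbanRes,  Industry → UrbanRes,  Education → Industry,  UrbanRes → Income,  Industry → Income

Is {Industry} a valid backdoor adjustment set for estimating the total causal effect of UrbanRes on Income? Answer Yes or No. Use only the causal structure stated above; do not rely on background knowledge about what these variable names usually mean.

Yes

Backdoor paths from UrbanRes to Income (paths whose first edge points into UrbanRes):
  P1: UrbanRes <- Education -> Industry -> Income
  P2: UrbanRes <- Industry -> Income
Condition 1 (no descendant of UrbanRes in the set): holds — descendants of UrbanRes are {Income, ParentIncome}; none are in {Industry}.
Condition 2 (every backdoor path blocked by {Industry}):
  P1: blocked at chain node Industry ∈ conditioning set.
  P2: blocked at fork node Industry ∈ conditioning set.
{Industry} satisfies the backdoor criterion.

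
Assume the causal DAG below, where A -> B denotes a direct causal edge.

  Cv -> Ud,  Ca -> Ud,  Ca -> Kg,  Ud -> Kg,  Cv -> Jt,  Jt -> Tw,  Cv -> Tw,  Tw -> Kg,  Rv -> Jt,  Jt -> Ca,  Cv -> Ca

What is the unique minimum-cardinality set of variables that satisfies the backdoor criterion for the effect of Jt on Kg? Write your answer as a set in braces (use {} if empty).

Variables eligible for adjustment (non-descendants of Jt, excluding Jt and Kg): {Cv, Rv}.
Backdoor paths from Jt to Kg:
  P1: Jt <- Cv -> Ca -> Ud -> Kg
  P2: Jt <- Cv -> Ca -> Kg
  P3: Jt <- Cv -> Ud <- Ca -> Kg
  P4: Jt <- Cv -> Ud -> Kg
  P5: Jt <- Cv -> Tw -> Kg
The empty set is not sufficient: P1 (Jt <- Cv -> Ca -> Ud -> Kg) has no collider blocking it and no conditioned non-collider, so it is open.
Try {Cv}:
  P1: blocked at fork node Cv ∈ conditioning set.
  P2: blocked at fork node Cv ∈ conditioning set.
  P3: blocked at fork node Cv ∈ conditioning set.
  P4: blocked at fork node Cv ∈ conditioning set.
  P5: blocked at fork node Cv ∈ conditioning set.
{Cv} contains no descendant of Jt and blocks every backdoor path.
No other singleton works — e.g. {Rv} leaves P1 open — so {Cv} is the unique smallest valid adjustment set.

{Cv}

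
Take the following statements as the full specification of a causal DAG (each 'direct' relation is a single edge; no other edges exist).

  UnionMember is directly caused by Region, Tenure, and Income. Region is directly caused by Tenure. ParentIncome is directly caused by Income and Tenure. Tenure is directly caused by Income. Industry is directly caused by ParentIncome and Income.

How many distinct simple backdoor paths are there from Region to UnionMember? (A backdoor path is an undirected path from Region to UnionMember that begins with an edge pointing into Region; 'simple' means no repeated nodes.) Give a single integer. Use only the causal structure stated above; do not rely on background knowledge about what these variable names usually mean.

A backdoor path from Region to UnionMember is any simple undirected path whose first edge points into Region (i.e. leaves Region via a parent).
Parents of Region: {Tenure}.
Enumerating:
  P1: Region <- Tenure <- Income -> UnionMember
  P2: Region <- Tenure -> ParentIncome <- Income -> UnionMember
  P3: Region <- Tenure -> ParentIncome -> Industry <- Income -> UnionMember
  P4: Region <- Tenure -> UnionMember
That exhausts the simple backdoor paths. Count: 4.

4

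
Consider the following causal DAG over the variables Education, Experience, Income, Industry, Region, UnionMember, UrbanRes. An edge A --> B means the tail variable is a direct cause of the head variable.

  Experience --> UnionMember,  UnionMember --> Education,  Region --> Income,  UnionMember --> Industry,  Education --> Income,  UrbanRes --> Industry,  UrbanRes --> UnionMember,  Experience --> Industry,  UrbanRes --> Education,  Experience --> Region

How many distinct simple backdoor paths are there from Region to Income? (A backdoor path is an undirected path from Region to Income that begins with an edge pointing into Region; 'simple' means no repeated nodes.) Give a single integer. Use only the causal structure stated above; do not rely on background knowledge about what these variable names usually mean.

A backdoor path from Region to Income is any simple undirected path whose first edge points into Region (i.e. leaves Region via a parent).
Parents of Region: {Experience}.
Enumerating:
  P1: Region <- Experience -> UnionMember <- UrbanRes -> Education -> Income
  P2: Region <- Experience -> UnionMember -> Education -> Income
  P3: Region <- Experience -> UnionMember -> Industry <- UrbanRes -> Education -> Income
  P4: Region <- Experience -> Industry <- UrbanRes -> UnionMember -> Education -> Income
  P5: Region <- Experience -> Industry <- UrbanRes -> Education -> Income
  P6: Region <- Experience -> Industry <- UnionMember <- UrbanRes -> Education -> Income
  P7: Region <- Experience -> Industry <- UnionMember -> Education -> Income
That exhausts the simple backdoor paths. Count: 7.

7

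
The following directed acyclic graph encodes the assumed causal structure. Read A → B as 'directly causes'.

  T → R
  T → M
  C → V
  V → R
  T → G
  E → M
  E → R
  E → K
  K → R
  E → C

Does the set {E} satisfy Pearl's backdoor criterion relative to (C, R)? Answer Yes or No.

Backdoor paths from C to R (paths whose first edge points into C):
  P1: C <- E -> K -> R
  P2: C <- E -> R
  P3: C <- E -> M <- T -> R
Condition 1 (no descendant of C in the set): holds — descendants of C are {R, V}; none are in {E}.
Condition 2 (every backdoor path blocked by {E}):
  P1: blocked at fork node E ∈ conditioning set.
  P2: blocked at fork node E ∈ conditioning set.
  P3: blocked at fork node E ∈ conditioning set.
{E} satisfies the backdoor criterion.

Yes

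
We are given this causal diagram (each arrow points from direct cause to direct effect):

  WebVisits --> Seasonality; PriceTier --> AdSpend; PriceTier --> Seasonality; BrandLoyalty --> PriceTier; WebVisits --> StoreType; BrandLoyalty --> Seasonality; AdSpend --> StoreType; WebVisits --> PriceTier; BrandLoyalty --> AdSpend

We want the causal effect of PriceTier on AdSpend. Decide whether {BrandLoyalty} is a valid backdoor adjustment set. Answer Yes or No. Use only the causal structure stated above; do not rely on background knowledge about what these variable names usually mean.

Backdoor paths from PriceTier to AdSpend (paths whose first edge points into PriceTier):
  P1: PriceTier <- WebVisits -> Seasonality <- BrandLoyalty -> AdSpend
  P2: PriceTier <- WebVisits -> StoreType <- AdSpend
  P3: PriceTier <- BrandLoyalty -> Seasonality <- WebVisits -> StoreType <- AdSpend
  P4: PriceTier <- BrandLoyalty -> AdSpend
Condition 1 (no descendant of PriceTier in the set): holds — descendants of PriceTier are {AdSpend, Seasonality, StoreType}; none are in {BrandLoyalty}.
Condition 2 (every backdoor path blocked by {BrandLoyalty}):
  P1: blocked at collider Seasonality (neither it nor any descendant is in the conditioning set).
  P2: blocked at collider StoreType (neither it nor any descendant is in the conditioning set).
  P3: blocked at fork node BrandLoyalty ∈ conditioning set.
  P4: blocked at fork node BrandLoyalty ∈ conditioning set.
{BrandLoyalty} satisfies the backdoor criterion.

Yes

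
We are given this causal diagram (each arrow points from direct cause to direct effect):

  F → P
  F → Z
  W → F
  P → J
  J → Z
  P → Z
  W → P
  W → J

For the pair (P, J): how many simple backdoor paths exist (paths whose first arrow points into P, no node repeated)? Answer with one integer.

A backdoor path from P to J is any simple undirected path whose first edge points into P (i.e. leaves P via a parent).
Parents of P: {F, W}.
Enumerating:
  P1: P <- W -> F -> Z <- J
  P2: P <- W -> J
  P3: P <- F <- W -> J
  P4: P <- F -> Z <- J
That exhausts the simple backdoor paths. Count: 4.

4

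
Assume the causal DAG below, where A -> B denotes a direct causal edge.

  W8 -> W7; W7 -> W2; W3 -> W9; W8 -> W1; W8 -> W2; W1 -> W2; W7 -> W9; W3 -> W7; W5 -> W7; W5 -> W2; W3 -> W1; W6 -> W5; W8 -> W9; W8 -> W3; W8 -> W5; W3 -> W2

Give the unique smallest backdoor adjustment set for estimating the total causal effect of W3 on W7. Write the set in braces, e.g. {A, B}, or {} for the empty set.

{W8}

Variables eligible for adjustment (non-descendants of W3, excluding W3 and W7): {W5, W6, W8}.
Backdoor paths from W3 to W7:
  P1: W3 <- W8 -> W5 -> W7
  P2: W3 <- W8 -> W5 -> W2 <- W7
  P3: W3 <- W8 -> W7
  P4: W3 <- W8 -> W1 -> W2 <- W5 -> W7
  P5: W3 <- W8 -> W1 -> W2 <- W7
  P6: W3 <- W8 -> W2 <- W5 -> W7
  P7: W3 <- W8 -> W2 <- W7
  P8: W3 <- W8 -> W9 <- W7
The empty set is not sufficient: P1 (W3 <- W8 -> W5 -> W7) has no collider blocking it and no conditioned non-collider, so it is open.
Try {W8}:
  P1: blocked at fork node W8 ∈ conditioning set.
  P2: blocked at fork node W8 ∈ conditioning set.
  P3: blocked at fork node W8 ∈ conditioning set.
  P4: blocked at fork node W8 ∈ conditioning set.
  P5: blocked at fork node W8 ∈ conditioning set.
  P6: blocked at fork node W8 ∈ conditioning set.
  P7: blocked at fork node W8 ∈ conditioning set.
  P8: blocked at fork node W8 ∈ conditioning set.
{W8} contains no descendant of W3 and blocks every backdoor path.
No other singleton works — e.g. {W6} leaves P1 open — so {W8} is the unique smallest valid adjustment set.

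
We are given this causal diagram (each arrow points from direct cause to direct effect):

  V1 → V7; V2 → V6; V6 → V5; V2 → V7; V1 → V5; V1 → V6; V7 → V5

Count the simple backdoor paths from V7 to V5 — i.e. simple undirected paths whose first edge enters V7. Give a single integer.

4

A backdoor path from V7 to V5 is any simple undirected path whose first edge points into V7 (i.e. leaves V7 via a parent).
Parents of V7: {V1, V2}.
Enumerating:
  P1: V7 <- V2 -> V6 <- V1 -> V5
  P2: V7 <- V2 -> V6 -> V5
  P3: V7 <- V1 -> V6 -> V5
  P4: V7 <- V1 -> V5
That exhausts the simple backdoor paths. Count: 4.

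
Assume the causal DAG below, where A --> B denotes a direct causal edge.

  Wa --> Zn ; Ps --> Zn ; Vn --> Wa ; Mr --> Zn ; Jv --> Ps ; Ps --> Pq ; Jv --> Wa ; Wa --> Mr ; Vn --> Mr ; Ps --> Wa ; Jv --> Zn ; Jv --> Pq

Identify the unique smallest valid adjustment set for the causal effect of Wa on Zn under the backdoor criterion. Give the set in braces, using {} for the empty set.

Variables eligible for adjustment (non-descendants of Wa, excluding Wa and Zn): {Jv, Pq, Ps, Vn}.
Backdoor paths from Wa to Zn:
  P1: Wa <- Vn -> Mr -> Zn
  P2: Wa <- Jv -> Ps -> Zn
  P3: Wa <- Jv -> Pq <- Ps -> Zn
  P4: Wa <- Jv -> Zn
  P5: Wa <- Ps <- Jv -> Zn
  P6: Wa <- Ps -> Pq <- Jv -> Zn
  P7: Wa <- Ps -> Zn
The empty set is not sufficient: P1 (Wa <- Vn -> Mr -> Zn) has no collider blocking it and no conditioned non-collider, so it is open.
Try {Jv, Ps, Vn}:
  P1: blocked at fork node Vn ∈ conditioning set.
  P2: blocked at fork node Jv ∈ conditioning set.
  P3: blocked at fork node Jv ∈ conditioning set.
  P4: blocked at fork node Jv ∈ conditioning set.
  P5: blocked at chain node Ps ∈ conditioning set.
  P6: blocked at fork node Ps ∈ conditioning set.
  P7: blocked at fork node Ps ∈ conditioning set.
{Jv, Ps, Vn} contains no descendant of Wa and blocks every backdoor path.
Every element of {Jv, Ps, Vn} is needed (dropping Jv leaves P4 open; dropping Ps leaves P7 open; dropping Vn leaves P1 open), so no proper subset is valid.
Among all size-3 subsets of the eligible variables, only {Jv, Ps, Vn} blocks every backdoor path, so it is the unique smallest valid adjustment set.

{Jv, Ps, Vn}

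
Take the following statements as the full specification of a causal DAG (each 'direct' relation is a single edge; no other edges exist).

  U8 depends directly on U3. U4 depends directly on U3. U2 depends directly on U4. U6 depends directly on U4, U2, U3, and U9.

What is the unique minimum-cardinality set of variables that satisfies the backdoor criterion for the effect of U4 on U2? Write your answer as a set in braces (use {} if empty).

{}

Variables eligible for adjustment (non-descendants of U4, excluding U4 and U2): {U3, U8, U9}.
Backdoor paths from U4 to U2:
  P1: U4 <- U3 -> U6 <- U2
Each backdoor path contains an unconditioned collider, so every path is already blocked with the empty conditioning set:
  P1: blocked at collider U6 (neither it nor any descendant is in the conditioning set).
The empty set is therefore the unique smallest valid set.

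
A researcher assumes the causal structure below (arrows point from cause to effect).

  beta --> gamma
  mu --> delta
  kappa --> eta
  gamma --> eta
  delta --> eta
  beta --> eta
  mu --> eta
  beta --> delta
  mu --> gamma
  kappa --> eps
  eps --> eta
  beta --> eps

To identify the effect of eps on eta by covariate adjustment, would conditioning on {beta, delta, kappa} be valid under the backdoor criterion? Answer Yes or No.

Backdoor paths from eps to eta (paths whose first edge points into eps):
  P1: eps <- beta -> delta <- mu -> gamma -> eta
  P2: eps <- beta -> delta <- mu -> eta
  P3: eps <- beta -> delta -> eta
  P4: eps <- beta -> gamma <- mu -> delta -> eta
  P5: eps <- beta -> gamma <- mu -> eta
  P6: eps <- beta -> gamma -> eta
  P7: eps <- beta -> eta
  P8: eps <- kappa -> eta
Condition 1 (no descendant of eps in the set): holds — descendants of eps are {eta}; none are in {beta, delta, kappa}.
Condition 2 (every backdoor path blocked by {beta, delta, kappa}):
  P1: blocked at fork node beta ∈ conditioning set.
  P2: blocked at fork node beta ∈ conditioning set.
  P3: blocked at fork node beta ∈ conditioning set.
  P4: blocked at fork node beta ∈ conditioning set.
  P5: blocked at fork node beta ∈ conditioning set.
  P6: blocked at fork node beta ∈ conditioning set.
  P7: blocked at fork node beta ∈ conditioning set.
  P8: blocked at fork node kappa ∈ conditioning set.
{beta, delta, kappa} satisfies the backdoor criterion.

Yes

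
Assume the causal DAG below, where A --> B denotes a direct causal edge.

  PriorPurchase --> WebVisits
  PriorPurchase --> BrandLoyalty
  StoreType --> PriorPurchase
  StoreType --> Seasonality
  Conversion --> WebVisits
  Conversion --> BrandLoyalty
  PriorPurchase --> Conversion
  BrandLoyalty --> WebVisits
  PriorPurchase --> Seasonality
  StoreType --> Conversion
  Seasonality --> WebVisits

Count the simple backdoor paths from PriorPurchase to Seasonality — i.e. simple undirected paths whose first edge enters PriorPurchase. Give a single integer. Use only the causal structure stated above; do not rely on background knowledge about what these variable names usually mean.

3

A backdoor path from PriorPurchase to Seasonality is any simple undirected path whose first edge points into PriorPurchase (i.e. leaves PriorPurchase via a parent).
Parents of PriorPurchase: {StoreType}.
Enumerating:
  P1: PriorPurchase <- StoreType -> Seasonality
  P2: PriorPurchase <- StoreType -> Conversion -> BrandLoyalty -> WebVisits <- Seasonality
  P3: PriorPurchase <- StoreType -> Conversion -> WebVisits <- Seasonality
That exhausts the simple backdoor paths. Count: 3.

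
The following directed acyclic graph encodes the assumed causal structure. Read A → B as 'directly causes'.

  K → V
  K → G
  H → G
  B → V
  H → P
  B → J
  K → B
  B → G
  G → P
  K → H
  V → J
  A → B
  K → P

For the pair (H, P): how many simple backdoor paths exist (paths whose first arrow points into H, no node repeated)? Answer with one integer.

A backdoor path from H to P is any simple undirected path whose first edge points into H (i.e. leaves H via a parent).
Parents of H: {K}.
Enumerating:
  P1: H <- K -> B -> G -> P
  P2: H <- K -> G -> P
  P3: H <- K -> V <- B -> G -> P
  P4: H <- K -> V -> J <- B -> G -> P
  P5: H <- K -> P
That exhausts the simple backdoor paths. Count: 5.

5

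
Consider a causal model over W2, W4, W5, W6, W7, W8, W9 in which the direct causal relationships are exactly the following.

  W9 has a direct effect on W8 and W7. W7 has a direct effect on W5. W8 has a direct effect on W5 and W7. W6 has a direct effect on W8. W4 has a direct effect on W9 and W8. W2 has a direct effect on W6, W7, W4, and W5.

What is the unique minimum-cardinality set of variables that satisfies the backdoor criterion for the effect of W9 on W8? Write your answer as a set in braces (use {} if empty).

{W4}

Variables eligible for adjustment (non-descendants of W9, excluding W9 and W8): {W2, W4, W6}.
Backdoor paths from W9 to W8:
  P1: W9 <- W4 <- W2 -> W6 -> W8
  P2: W9 <- W4 <- W2 -> W7 <- W8
  P3: W9 <- W4 <- W2 -> W7 -> W5 <- W8
  P4: W9 <- W4 <- W2 -> W5 <- W8
  P5: W9 <- W4 <- W2 -> W5 <- W7 <- W8
  P6: W9 <- W4 -> W8
The empty set is not sufficient: P1 (W9 <- W4 <- W2 -> W6 -> W8) has no collider blocking it and no conditioned non-collider, so it is open.
Try {W4}:
  P1: blocked at chain node W4 ∈ conditioning set.
  P2: blocked at chain node W4 ∈ conditioning set.
  P3: blocked at chain node W4 ∈ conditioning set.
  P4: blocked at chain node W4 ∈ conditioning set.
  P5: blocked at chain node W4 ∈ conditioning set.
  P6: blocked at fork node W4 ∈ conditioning set.
{W4} contains no descendant of W9 and blocks every backdoor path.
No other singleton works — e.g. {W2} leaves P6 open — so {W4} is the unique smallest valid adjustment set.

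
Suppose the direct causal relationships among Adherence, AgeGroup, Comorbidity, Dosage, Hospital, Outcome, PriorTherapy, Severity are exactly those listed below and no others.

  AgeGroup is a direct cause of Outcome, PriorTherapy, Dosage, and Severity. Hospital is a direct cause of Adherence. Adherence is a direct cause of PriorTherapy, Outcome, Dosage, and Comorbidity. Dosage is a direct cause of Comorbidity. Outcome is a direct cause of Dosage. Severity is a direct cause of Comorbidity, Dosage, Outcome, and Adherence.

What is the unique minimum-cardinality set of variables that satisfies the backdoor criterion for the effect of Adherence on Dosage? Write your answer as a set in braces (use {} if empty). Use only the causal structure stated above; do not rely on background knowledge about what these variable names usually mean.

{Severity}

Variables eligible for adjustment (non-descendants of Adherence, excluding Adherence and Dosage): {AgeGroup, Hospital, Severity}.
Backdoor paths from Adherence to Dosage:
  P1: Adherence <- Severity <- AgeGroup -> Outcome -> Dosage
  P2: Adherence <- Severity <- AgeGroup -> Dosage
  P3: Adherence <- Severity -> Outcome <- AgeGroup -> Dosage
  P4: Adherence <- Severity -> Outcome -> Dosage
  P5: Adherence <- Severity -> Dosage
  P6: Adherence <- Severity -> Comorbidity <- Dosage
The empty set is not sufficient: P1 (Adherence <- Severity <- AgeGroup -> Outcome -> Dosage) has no collider blocking it and no conditioned non-collider, so it is open.
Try {Severity}:
  P1: blocked at chain node Severity ∈ conditioning set.
  P2: blocked at chain node Severity ∈ conditioning set.
  P3: blocked at fork node Severity ∈ conditioning set.
  P4: blocked at fork node Severity ∈ conditioning set.
  P5: blocked at fork node Severity ∈ conditioning set.
  P6: blocked at fork node Severity ∈ conditioning set.
{Severity} contains no descendant of Adherence and blocks every backdoor path.
No other singleton works — e.g. {Hospital} leaves P1 open — so {Severity} is the unique smallest valid adjustment set.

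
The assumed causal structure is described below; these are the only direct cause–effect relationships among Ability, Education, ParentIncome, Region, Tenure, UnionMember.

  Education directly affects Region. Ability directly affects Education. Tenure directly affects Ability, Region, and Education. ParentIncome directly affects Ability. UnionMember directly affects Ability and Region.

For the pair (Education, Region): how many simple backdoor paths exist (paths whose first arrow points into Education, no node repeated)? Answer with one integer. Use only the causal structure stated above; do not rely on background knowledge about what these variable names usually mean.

4

A backdoor path from Education to Region is any simple undirected path whose first edge points into Education (i.e. leaves Education via a parent).
Parents of Education: {Ability, Tenure}.
Enumerating:
  P1: Education <- Tenure -> Ability <- UnionMember -> Region
  P2: Education <- Tenure -> Region
  P3: Education <- Ability <- UnionMember -> Region
  P4: Education <- Ability <- Tenure -> Region
That exhausts the simple backdoor paths. Count: 4.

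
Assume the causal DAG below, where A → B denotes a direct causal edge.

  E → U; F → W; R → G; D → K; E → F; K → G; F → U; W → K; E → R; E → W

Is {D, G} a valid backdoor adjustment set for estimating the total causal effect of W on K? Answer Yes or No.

Backdoor paths from W to K (paths whose first edge points into W):
  P1: W <- E -> R -> G <- K
  P2: W <- F <- E -> R -> G <- K
  P3: W <- F -> U <- E -> R -> G <- K
Condition 1 (no descendant of W in the set): FAILS — G is a descendant of W.
Condition 2 (every backdoor path blocked by {D, G}):
  P1: open — collider(s) G are conditioned on (or have a conditioned descendant) and no non-collider on the path is in the set.
  P2: open — collider(s) G are conditioned on (or have a conditioned descendant) and no non-collider on the path is in the set.
  P3: blocked at collider U (neither it nor any descendant is in the conditioning set).
{D, G} does not satisfy the backdoor criterion.

No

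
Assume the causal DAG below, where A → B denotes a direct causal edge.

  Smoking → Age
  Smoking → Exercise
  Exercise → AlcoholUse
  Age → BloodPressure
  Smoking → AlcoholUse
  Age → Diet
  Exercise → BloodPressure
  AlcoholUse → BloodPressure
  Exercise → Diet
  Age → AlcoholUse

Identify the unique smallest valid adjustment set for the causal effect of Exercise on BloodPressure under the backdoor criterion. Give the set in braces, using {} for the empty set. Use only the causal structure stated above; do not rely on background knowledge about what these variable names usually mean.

{Smoking}

Variables eligible for adjustment (non-descendants of Exercise, excluding Exercise and BloodPressure): {Age, Smoking}.
Backdoor paths from Exercise to BloodPressure:
  P1: Exercise <- Smoking -> Age -> AlcoholUse -> BloodPressure
  P2: Exercise <- Smoking -> Age -> BloodPressure
  P3: Exercise <- Smoking -> AlcoholUse <- Age -> BloodPressure
  P4: Exercise <- Smoking -> AlcoholUse -> BloodPressure
The empty set is not sufficient: P1 (Exercise <- Smoking -> Age -> AlcoholUse -> BloodPressure) has no collider blocking it and no conditioned non-collider, so it is open.
Try {Smoking}:
  P1: blocked at fork node Smoking ∈ conditioning set.
  P2: blocked at fork node Smoking ∈ conditioning set.
  P3: blocked at fork node Smoking ∈ conditioning set.
  P4: blocked at fork node Smoking ∈ conditioning set.
{Smoking} contains no descendant of Exercise and blocks every backdoor path.
No other singleton works — e.g. {Age} leaves P4 open — so {Smoking} is the unique smallest valid adjustment set.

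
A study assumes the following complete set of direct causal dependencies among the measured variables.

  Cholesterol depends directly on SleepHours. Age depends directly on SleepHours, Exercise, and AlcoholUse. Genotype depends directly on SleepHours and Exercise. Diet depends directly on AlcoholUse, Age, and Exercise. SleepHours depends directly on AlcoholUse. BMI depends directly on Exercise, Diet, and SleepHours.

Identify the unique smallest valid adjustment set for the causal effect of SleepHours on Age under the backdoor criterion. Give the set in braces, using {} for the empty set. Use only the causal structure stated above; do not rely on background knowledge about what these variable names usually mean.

Variables eligible for adjustment (non-descendants of SleepHours, excluding SleepHours and Age): {AlcoholUse, Exercise}.
Backdoor paths from SleepHours to Age:
  P1: SleepHours <- AlcoholUse -> Age
  P2: SleepHours <- AlcoholUse -> Diet <- Exercise -> Age
  P3: SleepHours <- AlcoholUse -> Diet <- Age
  P4: SleepHours <- AlcoholUse -> Diet -> BMI <- Exercise -> Age
The empty set is not sufficient: P1 (SleepHours <- AlcoholUse -> Age) has no collider blocking it and no conditioned non-collider, so it is open.
Try {AlcoholUse}:
  P1: blocked at fork node AlcoholUse ∈ conditioning set.
  P2: blocked at fork node AlcoholUse ∈ conditioning set.
  P3: blocked at fork node AlcoholUse ∈ conditioning set.
  P4: blocked at fork node AlcoholUse ∈ conditioning set.
{AlcoholUse} contains no descendant of SleepHours and blocks every backdoor path.
No other singleton works — e.g. {Exercise} leaves P1 open — so {AlcoholUse} is the unique smallest valid adjustment set.

{AlcoholUse}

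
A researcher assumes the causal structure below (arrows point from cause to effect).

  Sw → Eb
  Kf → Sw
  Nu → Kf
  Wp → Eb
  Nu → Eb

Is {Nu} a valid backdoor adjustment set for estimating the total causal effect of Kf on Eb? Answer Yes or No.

Yes

Backdoor paths from Kf to Eb (paths whose first edge points into Kf):
  P1: Kf <- Nu -> Eb
Condition 1 (no descendant of Kf in the set): holds — descendants of Kf are {Eb, Sw}; none are in {Nu}.
Condition 2 (every backdoor path blocked by {Nu}):
  P1: blocked at fork node Nu ∈ conditioning set.
{Nu} satisfies the backdoor criterion.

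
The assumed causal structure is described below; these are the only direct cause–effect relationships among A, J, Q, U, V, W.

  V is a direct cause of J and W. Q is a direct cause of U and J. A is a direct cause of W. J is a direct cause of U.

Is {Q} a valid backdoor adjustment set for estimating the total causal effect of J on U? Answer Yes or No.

Backdoor paths from J to U (paths whose first edge points into J):
  P1: J <- Q -> U
Condition 1 (no descendant of J in the set): holds — descendants of J are {U}; none are in {Q}.
Condition 2 (every backdoor path blocked by {Q}):
  P1: blocked at fork node Q ∈ conditioning set.
{Q} satisfies the backdoor criterion.

Yes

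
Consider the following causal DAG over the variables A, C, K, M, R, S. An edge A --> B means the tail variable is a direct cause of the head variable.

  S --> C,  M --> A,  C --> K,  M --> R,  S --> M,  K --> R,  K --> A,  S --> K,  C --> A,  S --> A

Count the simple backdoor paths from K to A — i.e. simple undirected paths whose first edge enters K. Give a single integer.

A backdoor path from K to A is any simple undirected path whose first edge points into K (i.e. leaves K via a parent).
Parents of K: {C, S}.
Enumerating:
  P1: K <- S -> M -> A
  P2: K <- S -> C -> A
  P3: K <- S -> A
  P4: K <- C <- S -> M -> A
  P5: K <- C <- S -> A
  P6: K <- C -> A
That exhausts the simple backdoor paths. Count: 6.

6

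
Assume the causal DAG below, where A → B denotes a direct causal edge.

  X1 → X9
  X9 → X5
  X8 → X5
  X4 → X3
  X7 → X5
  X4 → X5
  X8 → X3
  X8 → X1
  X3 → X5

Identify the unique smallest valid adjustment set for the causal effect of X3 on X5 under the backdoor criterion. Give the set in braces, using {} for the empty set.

Variables eligible for adjustment (non-descendants of X3, excluding X3 and X5): {X1, X4, X7, X8, X9}.
Backdoor paths from X3 to X5:
  P1: X3 <- X8 -> X1 -> X9 -> X5
  P2: X3 <- X8 -> X5
  P3: X3 <- X4 -> X5
The empty set is not sufficient: P1 (X3 <- X8 -> X1 -> X9 -> X5) has no collider blocking it and no conditioned non-collider, so it is open.
Try {X4, X8}:
  P1: blocked at fork node X8 ∈ conditioning set.
  P2: blocked at fork node X8 ∈ conditioning set.
  P3: blocked at fork node X4 ∈ conditioning set.
{X4, X8} contains no descendant of X3 and blocks every backdoor path.
Every element of {X4, X8} is needed (dropping X4 leaves P3 open; dropping X8 leaves P1 open), so no proper subset is valid.
Among all size-2 subsets of the eligible variables, only {X4, X8} blocks every backdoor path, so it is the unique smallest valid adjustment set.

{X4, X8}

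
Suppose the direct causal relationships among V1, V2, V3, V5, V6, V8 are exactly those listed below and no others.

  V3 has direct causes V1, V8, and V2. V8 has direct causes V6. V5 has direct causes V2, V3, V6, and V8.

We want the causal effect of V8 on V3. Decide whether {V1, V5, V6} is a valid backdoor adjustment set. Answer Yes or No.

Backdoor paths from V8 to V3 (paths whose first edge points into V8):
  P1: V8 <- V6 -> V5 <- V2 -> V3
  P2: V8 <- V6 -> V5 <- V3
Condition 1 (no descendant of V8 in the set): FAILS — V5 is a descendant of V8.
Condition 2 (every backdoor path blocked by {V1, V5, V6}):
  P1: blocked at fork node V6 ∈ conditioning set.
  P2: blocked at fork node V6 ∈ conditioning set.
{V1, V5, V6} does not satisfy the backdoor criterion.

No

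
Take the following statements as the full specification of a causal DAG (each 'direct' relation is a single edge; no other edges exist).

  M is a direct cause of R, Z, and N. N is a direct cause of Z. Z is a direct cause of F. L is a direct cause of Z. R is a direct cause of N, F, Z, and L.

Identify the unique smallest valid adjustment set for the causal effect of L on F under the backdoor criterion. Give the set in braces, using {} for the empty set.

{R}

Variables eligible for adjustment (non-descendants of L, excluding L and F): {M, N, R}.
Backdoor paths from L to F:
  P1: L <- R <- M -> N -> Z -> F
  P2: L <- R <- M -> Z -> F
  P3: L <- R -> N <- M -> Z -> F
  P4: L <- R -> N -> Z -> F
  P5: L <- R -> Z -> F
  P6: L <- R -> F
The empty set is not sufficient: P1 (L <- R <- M -> N -> Z -> F) has no collider blocking it and no conditioned non-collider, so it is open.
Try {R}:
  P1: blocked at chain node R ∈ conditioning set.
  P2: blocked at chain node R ∈ conditioning set.
  P3: blocked at fork node R ∈ conditioning set.
  P4: blocked at fork node R ∈ conditioning set.
  P5: blocked at fork node R ∈ conditioning set.
  P6: blocked at fork node R ∈ conditioning set.
{R} contains no descendant of L and blocks every backdoor path.
No other singleton works — e.g. {M} leaves P4 open — so {R} is the unique smallest valid adjustment set.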